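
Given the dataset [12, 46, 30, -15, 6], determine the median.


First, sort the list: [-15, 6, 12, 30, 46]
The list has 5 elements (odd count).
The middle index is 2 (0-based), and the element there is 12.
Final answer: 12


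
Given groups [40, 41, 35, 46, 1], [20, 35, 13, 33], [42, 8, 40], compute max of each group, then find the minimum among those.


Find max of each group:
  Group 1: [40, 41, 35, 46, 1] -> max = 46
  Group 2: [20, 35, 13, 33] -> max = 35
  Group 3: [42, 8, 40] -> max = 42
Maxes: [46, 35, 42]
Minimum of maxes = 35
Final answer: 35


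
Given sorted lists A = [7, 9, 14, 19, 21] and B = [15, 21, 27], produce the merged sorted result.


List A: [7, 9, 14, 19, 21]
List B: [15, 21, 27]
Repeatedly compare the front elements and take the smaller:
  7 vs 15 -> take 7
  9 vs 15 -> take 9
  14 vs 15 -> take 14
  19 vs 15 -> take 15
  19 vs 21 -> take 19
  21 vs 21 -> take 21
  A is exhausted; append the rest of B: [21, 27]
Final answer: [7, 9, 14, 15, 19, 21, 21, 27]


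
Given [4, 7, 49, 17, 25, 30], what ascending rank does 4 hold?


Sort ascending: [4, 7, 17, 25, 30, 49]
Find 4 in the sorted list.
4 is at position 1 (1-indexed).
Final answer: 1


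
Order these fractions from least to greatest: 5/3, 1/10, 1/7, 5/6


Convert to decimal for comparison:
  5/3 = 1.6667
  1/10 = 0.1
  1/7 = 0.1429
  5/6 = 0.8333
Decimals in increasing order: 0.1 < 0.1429 < 0.8333 < 1.6667
Writing each back as its fraction gives the sorted order.
Final answer: 1/10, 1/7, 5/6, 5/3


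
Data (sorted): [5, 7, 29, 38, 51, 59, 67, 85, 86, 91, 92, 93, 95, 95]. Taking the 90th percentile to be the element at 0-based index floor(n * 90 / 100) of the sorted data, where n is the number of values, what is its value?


The dataset has n = 14 elements.
Index = floor(14 * 90 / 100) = floor(1260 / 100) = floor(12.6) = 12
Counting from index 0 in the sorted data, the element at index 12 is 95.
Final answer: 95


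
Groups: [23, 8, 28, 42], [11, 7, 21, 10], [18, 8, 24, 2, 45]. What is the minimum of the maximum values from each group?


Find max of each group:
  Group 1: [23, 8, 28, 42] -> max = 42
  Group 2: [11, 7, 21, 10] -> max = 21
  Group 3: [18, 8, 24, 2, 45] -> max = 45
Maxes: [42, 21, 45]
Minimum of maxes = 21
Final answer: 21


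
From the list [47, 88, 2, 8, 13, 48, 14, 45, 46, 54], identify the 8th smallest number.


Sort ascending: [2, 8, 13, 14, 45, 46, 47, 48, 54, 88]
The 8th element (1-indexed) is at index 7.
Value = 48
Final answer: 48


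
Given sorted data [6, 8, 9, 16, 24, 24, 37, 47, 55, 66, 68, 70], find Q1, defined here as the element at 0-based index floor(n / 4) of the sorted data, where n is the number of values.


The list has n = 12 elements.
Q1 index = floor(12 / 4) = floor(3) = 3
Counting from index 0 in the sorted data, the element at index 3 is 16.
Final answer: 16


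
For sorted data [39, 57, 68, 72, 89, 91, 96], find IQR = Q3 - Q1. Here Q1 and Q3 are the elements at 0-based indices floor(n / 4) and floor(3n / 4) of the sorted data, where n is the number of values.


The data has n = 7 elements.
Q1 index = floor(7 / 4) = floor(1.75) = 1; Q3 index = floor(3 * 7 / 4) = floor(5.25) = 5
Q1 = element at index 1 = 57
Q3 = element at index 5 = 91
IQR = 91 - 57 = 34
Final answer: 34


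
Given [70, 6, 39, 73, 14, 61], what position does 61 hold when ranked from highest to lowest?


Sort descending: [73, 70, 61, 39, 14, 6]
Find 61 in the sorted list.
61 is at position 3.
Final answer: 3


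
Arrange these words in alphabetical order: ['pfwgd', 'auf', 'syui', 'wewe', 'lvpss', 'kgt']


Compare strings character by character (the first differing letter decides):
  'auf' < 'kgt' since 'a' < 'k' at position 1
  'kgt' < 'lvpss' since 'k' < 'l' at position 1
  'lvpss' < 'pfwgd' since 'l' < 'p' at position 1
  'pfwgd' < 'syui' since 'p' < 's' at position 1
  'syui' < 'wewe' since 's' < 'w' at position 1
Chaining these comparisons gives the alphabetical order.
Final answer: ['auf', 'kgt', 'lvpss', 'pfwgd', 'syui', 'wewe']


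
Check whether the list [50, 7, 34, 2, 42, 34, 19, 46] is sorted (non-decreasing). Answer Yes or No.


Check consecutive pairs:
  50 <= 7? False
  7 <= 34? True
  34 <= 2? False
  2 <= 42? True
  42 <= 34? False
  34 <= 19? False
  19 <= 46? True
4 consecutive pair(s) are out of order, so the list is not sorted.
Final answer: No


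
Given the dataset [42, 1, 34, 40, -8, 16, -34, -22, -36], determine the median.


First, sort the list: [-36, -34, -22, -8, 1, 16, 34, 40, 42]
The list has 9 elements (odd count).
The middle index is 4 (0-based), and the element there is 1.
Final answer: 1


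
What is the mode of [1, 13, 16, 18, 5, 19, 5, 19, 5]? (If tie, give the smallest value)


Count the frequency of each value:
  1 appears 1 time(s)
  5 appears 3 time(s)
  13 appears 1 time(s)
  16 appears 1 time(s)
  18 appears 1 time(s)
  19 appears 2 time(s)
Maximum frequency is 3.
Only 5 reaches that frequency, so it is the mode.
Final answer: 5


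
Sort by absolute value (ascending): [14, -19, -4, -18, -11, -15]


Compute absolute values:
  |14| = 14
  |-19| = 19
  |-4| = 4
  |-18| = 18
  |-11| = 11
  |-15| = 15
Absolute values in increasing order: 4 < 11 < 14 < 15 < 18 < 19
Listing the original numbers in that order gives the answer.
Final answer: [-4, -11, 14, -15, -18, -19]


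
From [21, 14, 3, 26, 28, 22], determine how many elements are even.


Check each element:
  21 is odd
  14 is even
  3 is odd
  26 is even
  28 is even
  22 is even
Evens: [14, 26, 28, 22]
Count of evens = 4
Final answer: 4


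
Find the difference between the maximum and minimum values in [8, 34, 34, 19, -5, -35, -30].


Maximum value: 34
Minimum value: -35
Range = 34 - (-35) = 69
Final answer: 69


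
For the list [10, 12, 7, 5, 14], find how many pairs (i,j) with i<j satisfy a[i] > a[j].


For each element, count the later elements that are smaller than it:
  10 (index 0): smaller elements after it = [7, 5] -> 2
  12 (index 1): smaller elements after it = [7, 5] -> 2
  7 (index 2): smaller elements after it = [5] -> 1
  5 (index 3): smaller elements after it = [] -> 0
Total inversions = 2 + 2 + 1 + 0 = 5
Final answer: 5


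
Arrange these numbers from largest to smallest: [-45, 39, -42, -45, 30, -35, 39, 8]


Original list: [-45, 39, -42, -45, 30, -35, 39, 8]
Repeatedly take the largest remaining element:
  Remaining [-45, 39, -42, -45, 30, -35, 39, 8] -> largest is 39
  Remaining [-45, -42, -45, 30, -35, 39, 8] -> largest is 39
  Remaining [-45, -42, -45, 30, -35, 8] -> largest is 30
  Remaining [-45, -42, -45, -35, 8] -> largest is 8
  Remaining [-45, -42, -45, -35] -> largest is -35
  Remaining [-45, -42, -45] -> largest is -42
  Remaining [-45, -45] -> largest is -45
  Remaining [-45] -> largest is -45
Collecting the picks in order gives the descending list.
Final answer: [39, 39, 30, 8, -35, -42, -45, -45]


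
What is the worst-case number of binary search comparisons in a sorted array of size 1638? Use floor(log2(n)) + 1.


Binary search halves the search space each step.
Maximum comparisons = floor(log2(1638)) + 1
log2(1638) = 10.6777
floor(log2(1638)) = 10, so 10 + 1 = 11
Final answer: 11


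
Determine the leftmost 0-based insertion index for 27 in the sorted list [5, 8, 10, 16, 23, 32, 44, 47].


List is sorted: [5, 8, 10, 16, 23, 32, 44, 47]
We need the leftmost position where 27 can be inserted, i.e. the first index whose element is >= 27 (or the end of the list if none is).
Binary search with low=0, high=8 (0-based indices):
  low=0, high=8, mid=4: a[4]=23 < 27, so low = 5
  low=5, high=8, mid=6: a[6]=44 >= 27, so high = 6
  low=5, high=6, mid=5: a[5]=32 >= 27, so high = 5
Now low = high = 5, so the insertion index is 5.
Final answer: 5


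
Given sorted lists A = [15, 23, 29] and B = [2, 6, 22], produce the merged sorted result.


List A: [15, 23, 29]
List B: [2, 6, 22]
Repeatedly compare the front elements and take the smaller:
  15 vs 2 -> take 2
  15 vs 6 -> take 6
  15 vs 22 -> take 15
  23 vs 22 -> take 22
  B is exhausted; append the rest of A: [23, 29]
Final answer: [2, 6, 15, 22, 23, 29]


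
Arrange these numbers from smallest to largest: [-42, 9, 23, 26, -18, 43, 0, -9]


Original list: [-42, 9, 23, 26, -18, 43, 0, -9]
Repeatedly take the smallest remaining element:
  Remaining [-42, 9, 23, 26, -18, 43, 0, -9] -> smallest is -42
  Remaining [9, 23, 26, -18, 43, 0, -9] -> smallest is -18
  Remaining [9, 23, 26, 43, 0, -9] -> smallest is -9
  Remaining [9, 23, 26, 43, 0] -> smallest is 0
  Remaining [9, 23, 26, 43] -> smallest is 9
  Remaining [23, 26, 43] -> smallest is 23
  Remaining [26, 43] -> smallest is 26
  Remaining [43] -> smallest is 43
Collecting the picks in order gives the sorted list.
Final answer: [-42, -18, -9, 0, 9, 23, 26, 43]


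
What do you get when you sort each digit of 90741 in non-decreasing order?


The number 90741 has digits: 9, 0, 7, 4, 1
Sorted: 0, 1, 4, 7, 9
Joining the sorted digits gives the result.
Final answer: 01479


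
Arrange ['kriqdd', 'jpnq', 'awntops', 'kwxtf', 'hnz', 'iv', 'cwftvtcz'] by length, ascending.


Compute lengths:
  'kriqdd' has length 6
  'jpnq' has length 4
  'awntops' has length 7
  'kwxtf' has length 5
  'hnz' has length 3
  'iv' has length 2
  'cwftvtcz' has length 8
Lengths in increasing order: 2 < 3 < 4 < 5 < 6 < 7 < 8
Listing the words in that order gives the answer.
Final answer: ['iv', 'hnz', 'jpnq', 'kwxtf', 'kriqdd', 'awntops', 'cwftvtcz']


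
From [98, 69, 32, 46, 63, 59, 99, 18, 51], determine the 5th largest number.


Sort descending: [99, 98, 69, 63, 59, 51, 46, 32, 18]
The 5th element (1-indexed) is at index 4.
Value = 59
Final answer: 59


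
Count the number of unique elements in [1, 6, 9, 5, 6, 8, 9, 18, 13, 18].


List all unique values:
Distinct values: [1, 5, 6, 8, 9, 13, 18]
Count = 7
Final answer: 7


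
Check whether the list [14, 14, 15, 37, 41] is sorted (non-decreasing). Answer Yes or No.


Check consecutive pairs:
  14 <= 14? True
  14 <= 15? True
  15 <= 37? True
  37 <= 41? True
Every consecutive pair is in order, so the list is non-decreasing.
Final answer: Yes


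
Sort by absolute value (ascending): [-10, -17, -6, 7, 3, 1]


Compute absolute values:
  |-10| = 10
  |-17| = 17
  |-6| = 6
  |7| = 7
  |3| = 3
  |1| = 1
Absolute values in increasing order: 1 < 3 < 6 < 7 < 10 < 17
Listing the original numbers in that order gives the answer.
Final answer: [1, 3, -6, 7, -10, -17]


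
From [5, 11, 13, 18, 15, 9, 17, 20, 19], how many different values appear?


List all unique values:
Distinct values: [5, 9, 11, 13, 15, 17, 18, 19, 20]
Count = 9
Final answer: 9


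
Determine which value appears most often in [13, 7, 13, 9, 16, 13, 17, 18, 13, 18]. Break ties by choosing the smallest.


Count the frequency of each value:
  7 appears 1 time(s)
  9 appears 1 time(s)
  13 appears 4 time(s)
  16 appears 1 time(s)
  17 appears 1 time(s)
  18 appears 2 time(s)
Maximum frequency is 4.
Only 13 reaches that frequency, so it is the mode.
Final answer: 13


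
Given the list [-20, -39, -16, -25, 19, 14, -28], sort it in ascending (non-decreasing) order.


Original list: [-20, -39, -16, -25, 19, 14, -28]
Repeatedly take the smallest remaining element:
  Remaining [-20, -39, -16, -25, 19, 14, -28] -> smallest is -39
  Remaining [-20, -16, -25, 19, 14, -28] -> smallest is -28
  Remaining [-20, -16, -25, 19, 14] -> smallest is -25
  Remaining [-20, -16, 19, 14] -> smallest is -20
  Remaining [-16, 19, 14] -> smallest is -16
  Remaining [19, 14] -> smallest is 14
  Remaining [19] -> smallest is 19
Collecting the picks in order gives the sorted list.
Final answer: [-39, -28, -25, -20, -16, 14, 19]


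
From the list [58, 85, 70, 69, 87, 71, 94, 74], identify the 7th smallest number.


Sort ascending: [58, 69, 70, 71, 74, 85, 87, 94]
The 7th element (1-indexed) is at index 6.
Value = 87
Final answer: 87


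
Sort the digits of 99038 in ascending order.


The number 99038 has digits: 9, 9, 0, 3, 8
Sorted: 0, 3, 8, 9, 9
Joining the sorted digits gives the result.
Final answer: 03899


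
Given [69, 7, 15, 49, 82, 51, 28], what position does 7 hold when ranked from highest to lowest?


Sort descending: [82, 69, 51, 49, 28, 15, 7]
Find 7 in the sorted list.
7 is at position 7.
Final answer: 7


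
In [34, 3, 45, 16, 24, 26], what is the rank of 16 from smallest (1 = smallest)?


Sort ascending: [3, 16, 24, 26, 34, 45]
Find 16 in the sorted list.
16 is at position 2 (1-indexed).
Final answer: 2


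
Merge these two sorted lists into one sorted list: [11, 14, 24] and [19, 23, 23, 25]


List A: [11, 14, 24]
List B: [19, 23, 23, 25]
Repeatedly compare the front elements and take the smaller:
  11 vs 19 -> take 11
  14 vs 19 -> take 14
  24 vs 19 -> take 19
  24 vs 23 -> take 23
  24 vs 23 -> take 23
  24 vs 25 -> take 24
  A is exhausted; append the rest of B: [25]
Final answer: [11, 14, 19, 23, 23, 24, 25]


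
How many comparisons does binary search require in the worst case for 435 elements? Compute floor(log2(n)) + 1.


Binary search halves the search space each step.
Maximum comparisons = floor(log2(435)) + 1
log2(435) = 8.7649
floor(log2(435)) = 8, so 8 + 1 = 9
Final answer: 9


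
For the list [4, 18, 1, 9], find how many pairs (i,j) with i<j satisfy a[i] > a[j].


For each element, count the later elements that are smaller than it:
  4 (index 0): smaller elements after it = [1] -> 1
  18 (index 1): smaller elements after it = [1, 9] -> 2
  1 (index 2): smaller elements after it = [] -> 0
Total inversions = 1 + 2 + 0 = 3
Final answer: 3


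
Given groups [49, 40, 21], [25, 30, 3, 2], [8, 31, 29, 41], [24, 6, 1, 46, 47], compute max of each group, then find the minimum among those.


Find max of each group:
  Group 1: [49, 40, 21] -> max = 49
  Group 2: [25, 30, 3, 2] -> max = 30
  Group 3: [8, 31, 29, 41] -> max = 41
  Group 4: [24, 6, 1, 46, 47] -> max = 47
Maxes: [49, 30, 41, 47]
Minimum of maxes = 30
Final answer: 30


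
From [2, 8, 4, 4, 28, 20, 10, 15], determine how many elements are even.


Check each element:
  2 is even
  8 is even
  4 is even
  4 is even
  28 is even
  20 is even
  10 is even
  15 is odd
Evens: [2, 8, 4, 4, 28, 20, 10]
Count of evens = 7
Final answer: 7


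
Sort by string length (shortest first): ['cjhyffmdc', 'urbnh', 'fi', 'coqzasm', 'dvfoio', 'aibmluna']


Compute lengths:
  'cjhyffmdc' has length 9
  'urbnh' has length 5
  'fi' has length 2
  'coqzasm' has length 7
  'dvfoio' has length 6
  'aibmluna' has length 8
Lengths in increasing order: 2 < 5 < 6 < 7 < 8 < 9
Listing the words in that order gives the answer.
Final answer: ['fi', 'urbnh', 'dvfoio', 'coqzasm', 'aibmluna', 'cjhyffmdc']


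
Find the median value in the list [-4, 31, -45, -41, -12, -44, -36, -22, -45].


First, sort the list: [-45, -45, -44, -41, -36, -22, -12, -4, 31]
The list has 9 elements (odd count).
The middle index is 4 (0-based), and the element there is -36.
Final answer: -36


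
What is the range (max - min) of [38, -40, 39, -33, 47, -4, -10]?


Maximum value: 47
Minimum value: -40
Range = 47 - (-40) = 87
Final answer: 87


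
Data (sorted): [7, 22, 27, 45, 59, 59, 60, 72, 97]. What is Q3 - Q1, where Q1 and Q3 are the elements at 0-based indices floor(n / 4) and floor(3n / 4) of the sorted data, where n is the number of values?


The data has n = 9 elements.
Q1 index = floor(9 / 4) = floor(2.25) = 2; Q3 index = floor(3 * 9 / 4) = floor(6.75) = 6
Q1 = element at index 2 = 27
Q3 = element at index 6 = 60
IQR = 60 - 27 = 33
Final answer: 33


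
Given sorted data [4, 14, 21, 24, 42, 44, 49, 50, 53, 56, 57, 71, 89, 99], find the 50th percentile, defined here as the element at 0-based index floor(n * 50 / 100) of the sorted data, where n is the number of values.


The dataset has n = 14 elements.
Index = floor(14 * 50 / 100) = floor(700 / 100) = floor(7) = 7
Counting from index 0 in the sorted data, the element at index 7 is 50.
Final answer: 50


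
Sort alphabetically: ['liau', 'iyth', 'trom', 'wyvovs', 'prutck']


Compare strings character by character (the first differing letter decides):
  'iyth' < 'liau' since 'i' < 'l' at position 1
  'liau' < 'prutck' since 'l' < 'p' at position 1
  'prutck' < 'trom' since 'p' < 't' at position 1
  'trom' < 'wyvovs' since 't' < 'w' at position 1
Chaining these comparisons gives the alphabetical order.
Final answer: ['iyth', 'liau', 'prutck', 'trom', 'wyvovs']


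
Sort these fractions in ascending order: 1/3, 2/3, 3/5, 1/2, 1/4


Convert to decimal for comparison:
  1/3 = 0.3333
  2/3 = 0.6667
  3/5 = 0.6
  1/2 = 0.5
  1/4 = 0.25
Decimals in increasing order: 0.25 < 0.3333 < 0.5 < 0.6 < 0.6667
Writing each back as its fraction gives the sorted order.
Final answer: 1/4, 1/3, 1/2, 3/5, 2/3


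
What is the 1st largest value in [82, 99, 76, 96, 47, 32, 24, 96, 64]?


Sort descending: [99, 96, 96, 82, 76, 64, 47, 32, 24]
The 1st element (1-indexed) is at index 0.
Value = 99
Final answer: 99


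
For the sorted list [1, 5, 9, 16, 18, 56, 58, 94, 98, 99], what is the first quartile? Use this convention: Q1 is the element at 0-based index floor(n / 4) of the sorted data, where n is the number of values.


The list has n = 10 elements.
Q1 index = floor(10 / 4) = floor(2.5) = 2
Counting from index 0 in the sorted data, the element at index 2 is 9.
Final answer: 9


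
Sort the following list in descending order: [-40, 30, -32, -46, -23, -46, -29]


Original list: [-40, 30, -32, -46, -23, -46, -29]
Repeatedly take the largest remaining element:
  Remaining [-40, 30, -32, -46, -23, -46, -29] -> largest is 30
  Remaining [-40, -32, -46, -23, -46, -29] -> largest is -23
  Remaining [-40, -32, -46, -46, -29] -> largest is -29
  Remaining [-40, -32, -46, -46] -> largest is -32
  Remaining [-40, -46, -46] -> largest is -40
  Remaining [-46, -46] -> largest is -46
  Remaining [-46] -> largest is -46
Collecting the picks in order gives the descending list.
Final answer: [30, -23, -29, -32, -40, -46, -46]


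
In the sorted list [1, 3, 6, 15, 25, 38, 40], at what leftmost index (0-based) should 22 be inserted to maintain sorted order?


List is sorted: [1, 3, 6, 15, 25, 38, 40]
We need the leftmost position where 22 can be inserted, i.e. the first index whose element is >= 22 (or the end of the list if none is).
Binary search with low=0, high=7 (0-based indices):
  low=0, high=7, mid=3: a[3]=15 < 22, so low = 4
  low=4, high=7, mid=5: a[5]=38 >= 22, so high = 5
  low=4, high=5, mid=4: a[4]=25 >= 22, so high = 4
Now low = high = 4, so the insertion index is 4.
Final answer: 4


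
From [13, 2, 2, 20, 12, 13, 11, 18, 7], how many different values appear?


List all unique values:
Distinct values: [2, 7, 11, 12, 13, 18, 20]
Count = 7
Final answer: 7


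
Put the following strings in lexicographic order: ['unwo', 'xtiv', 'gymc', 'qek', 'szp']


Compare strings character by character (the first differing letter decides):
  'gymc' < 'qek' since 'g' < 'q' at position 1
  'qek' < 'szp' since 'q' < 's' at position 1
  'szp' < 'unwo' since 's' < 'u' at position 1
  'unwo' < 'xtiv' since 'u' < 'x' at position 1
Chaining these comparisons gives the alphabetical order.
Final answer: ['gymc', 'qek', 'szp', 'unwo', 'xtiv']


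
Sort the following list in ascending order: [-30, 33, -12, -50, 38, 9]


Original list: [-30, 33, -12, -50, 38, 9]
Repeatedly take the smallest remaining element:
  Remaining [-30, 33, -12, -50, 38, 9] -> smallest is -50
  Remaining [-30, 33, -12, 38, 9] -> smallest is -30
  Remaining [33, -12, 38, 9] -> smallest is -12
  Remaining [33, 38, 9] -> smallest is 9
  Remaining [33, 38] -> smallest is 33
  Remaining [38] -> smallest is 38
Collecting the picks in order gives the sorted list.
Final answer: [-50, -30, -12, 9, 33, 38]


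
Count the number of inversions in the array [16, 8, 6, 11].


For each element, count the later elements that are smaller than it:
  16 (index 0): smaller elements after it = [8, 6, 11] -> 3
  8 (index 1): smaller elements after it = [6] -> 1
  6 (index 2): smaller elements after it = [] -> 0
Total inversions = 3 + 1 + 0 = 4
Final answer: 4


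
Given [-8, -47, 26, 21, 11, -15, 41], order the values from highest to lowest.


Original list: [-8, -47, 26, 21, 11, -15, 41]
Repeatedly take the largest remaining element:
  Remaining [-8, -47, 26, 21, 11, -15, 41] -> largest is 41
  Remaining [-8, -47, 26, 21, 11, -15] -> largest is 26
  Remaining [-8, -47, 21, 11, -15] -> largest is 21
  Remaining [-8, -47, 11, -15] -> largest is 11
  Remaining [-8, -47, -15] -> largest is -8
  Remaining [-47, -15] -> largest is -15
  Remaining [-47] -> largest is -47
Collecting the picks in order gives the descending list.
Final answer: [41, 26, 21, 11, -8, -15, -47]


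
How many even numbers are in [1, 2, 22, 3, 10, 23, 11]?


Check each element:
  1 is odd
  2 is even
  22 is even
  3 is odd
  10 is even
  23 is odd
  11 is odd
Evens: [2, 22, 10]
Count of evens = 3
Final answer: 3


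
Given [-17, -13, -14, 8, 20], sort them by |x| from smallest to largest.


Compute absolute values:
  |-17| = 17
  |-13| = 13
  |-14| = 14
  |8| = 8
  |20| = 20
Absolute values in increasing order: 8 < 13 < 14 < 17 < 20
Listing the original numbers in that order gives the answer.
Final answer: [8, -13, -14, -17, 20]


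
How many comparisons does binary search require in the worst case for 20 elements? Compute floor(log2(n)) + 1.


Binary search halves the search space each step.
Maximum comparisons = floor(log2(20)) + 1
log2(20) = 4.3219
floor(log2(20)) = 4, so 4 + 1 = 5
Final answer: 5


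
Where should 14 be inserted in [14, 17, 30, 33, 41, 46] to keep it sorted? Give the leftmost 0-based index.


List is sorted: [14, 17, 30, 33, 41, 46]
We need the leftmost position where 14 can be inserted, i.e. the first index whose element is >= 14 (or the end of the list if none is).
Binary search with low=0, high=6 (0-based indices):
  low=0, high=6, mid=3: a[3]=33 >= 14, so high = 3
  low=0, high=3, mid=1: a[1]=17 >= 14, so high = 1
  low=0, high=1, mid=0: a[0]=14 >= 14, so high = 0
Now low = high = 0, so the insertion index is 0.
Final answer: 0


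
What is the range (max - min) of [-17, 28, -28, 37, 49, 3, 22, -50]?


Maximum value: 49
Minimum value: -50
Range = 49 - (-50) = 99
Final answer: 99


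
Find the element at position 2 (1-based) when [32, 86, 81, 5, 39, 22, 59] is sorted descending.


Sort descending: [86, 81, 59, 39, 32, 22, 5]
The 2nd element (1-indexed) is at index 1.
Value = 81
Final answer: 81


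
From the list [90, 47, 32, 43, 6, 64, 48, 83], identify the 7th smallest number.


Sort ascending: [6, 32, 43, 47, 48, 64, 83, 90]
The 7th element (1-indexed) is at index 6.
Value = 83
Final answer: 83


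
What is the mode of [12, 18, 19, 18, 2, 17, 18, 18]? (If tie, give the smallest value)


Count the frequency of each value:
  2 appears 1 time(s)
  12 appears 1 time(s)
  17 appears 1 time(s)
  18 appears 4 time(s)
  19 appears 1 time(s)
Maximum frequency is 4.
Only 18 reaches that frequency, so it is the mode.
Final answer: 18


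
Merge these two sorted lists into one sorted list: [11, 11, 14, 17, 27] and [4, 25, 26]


List A: [11, 11, 14, 17, 27]
List B: [4, 25, 26]
Repeatedly compare the front elements and take the smaller:
  11 vs 4 -> take 4
  11 vs 25 -> take 11
  11 vs 25 -> take 11
  14 vs 25 -> take 14
  17 vs 25 -> take 17
  27 vs 25 -> take 25
  27 vs 26 -> take 26
  B is exhausted; append the rest of A: [27]
Final answer: [4, 11, 11, 14, 17, 25, 26, 27]


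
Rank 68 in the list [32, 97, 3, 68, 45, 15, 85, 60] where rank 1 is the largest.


Sort descending: [97, 85, 68, 60, 45, 32, 15, 3]
Find 68 in the sorted list.
68 is at position 3.
Final answer: 3


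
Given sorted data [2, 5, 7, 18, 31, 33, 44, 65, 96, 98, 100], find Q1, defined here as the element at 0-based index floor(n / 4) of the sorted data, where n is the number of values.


The list has n = 11 elements.
Q1 index = floor(11 / 4) = floor(2.75) = 2
Counting from index 0 in the sorted data, the element at index 2 is 7.
Final answer: 7


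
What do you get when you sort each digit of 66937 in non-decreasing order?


The number 66937 has digits: 6, 6, 9, 3, 7
Sorted: 3, 6, 6, 7, 9
Joining the sorted digits gives the result.
Final answer: 36679


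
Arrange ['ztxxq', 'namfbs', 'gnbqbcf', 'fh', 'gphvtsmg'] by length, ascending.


Compute lengths:
  'ztxxq' has length 5
  'namfbs' has length 6
  'gnbqbcf' has length 7
  'fh' has length 2
  'gphvtsmg' has length 8
Lengths in increasing order: 2 < 5 < 6 < 7 < 8
Listing the words in that order gives the answer.
Final answer: ['fh', 'ztxxq', 'namfbs', 'gnbqbcf', 'gphvtsmg']


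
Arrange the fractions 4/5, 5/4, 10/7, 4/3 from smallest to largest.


Convert to decimal for comparison:
  4/5 = 0.8
  5/4 = 1.25
  10/7 = 1.4286
  4/3 = 1.3333
Decimals in increasing order: 0.8 < 1.25 < 1.3333 < 1.4286
Writing each back as its fraction gives the sorted order.
Final answer: 4/5, 5/4, 4/3, 10/7


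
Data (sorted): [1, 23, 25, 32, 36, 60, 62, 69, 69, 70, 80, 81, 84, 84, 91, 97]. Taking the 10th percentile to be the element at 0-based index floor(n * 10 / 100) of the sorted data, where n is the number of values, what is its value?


The dataset has n = 16 elements.
Index = floor(16 * 10 / 100) = floor(160 / 100) = floor(1.6) = 1
Counting from index 0 in the sorted data, the element at index 1 is 23.
Final answer: 23


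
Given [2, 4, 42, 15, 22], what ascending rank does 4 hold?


Sort ascending: [2, 4, 15, 22, 42]
Find 4 in the sorted list.
4 is at position 2 (1-indexed).
Final answer: 2


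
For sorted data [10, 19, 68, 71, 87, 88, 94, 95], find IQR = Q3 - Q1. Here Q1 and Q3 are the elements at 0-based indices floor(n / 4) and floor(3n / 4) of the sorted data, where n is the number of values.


The data has n = 8 elements.
Q1 index = floor(8 / 4) = floor(2) = 2; Q3 index = floor(3 * 8 / 4) = floor(6) = 6
Q1 = element at index 2 = 68
Q3 = element at index 6 = 94
IQR = 94 - 68 = 26
Final answer: 26


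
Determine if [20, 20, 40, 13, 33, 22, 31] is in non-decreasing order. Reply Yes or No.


Check consecutive pairs:
  20 <= 20? True
  20 <= 40? True
  40 <= 13? False
  13 <= 33? True
  33 <= 22? False
  22 <= 31? True
2 consecutive pair(s) are out of order, so the list is not sorted.
Final answer: No


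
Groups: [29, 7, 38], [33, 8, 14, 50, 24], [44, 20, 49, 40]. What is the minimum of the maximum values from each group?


Find max of each group:
  Group 1: [29, 7, 38] -> max = 38
  Group 2: [33, 8, 14, 50, 24] -> max = 50
  Group 3: [44, 20, 49, 40] -> max = 49
Maxes: [38, 50, 49]
Minimum of maxes = 38
Final answer: 38


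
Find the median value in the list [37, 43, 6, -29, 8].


First, sort the list: [-29, 6, 8, 37, 43]
The list has 5 elements (odd count).
The middle index is 2 (0-based), and the element there is 8.
Final answer: 8


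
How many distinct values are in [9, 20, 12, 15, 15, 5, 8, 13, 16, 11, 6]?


List all unique values:
Distinct values: [5, 6, 8, 9, 11, 12, 13, 15, 16, 20]
Count = 10
Final answer: 10


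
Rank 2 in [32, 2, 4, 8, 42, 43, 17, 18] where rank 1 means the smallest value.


Sort ascending: [2, 4, 8, 17, 18, 32, 42, 43]
Find 2 in the sorted list.
2 is at position 1 (1-indexed).
Final answer: 1


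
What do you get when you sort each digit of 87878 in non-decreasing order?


The number 87878 has digits: 8, 7, 8, 7, 8
Sorted: 7, 7, 8, 8, 8
Joining the sorted digits gives the result.
Final answer: 77888


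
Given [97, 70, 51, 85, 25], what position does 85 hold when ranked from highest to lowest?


Sort descending: [97, 85, 70, 51, 25]
Find 85 in the sorted list.
85 is at position 2.
Final answer: 2


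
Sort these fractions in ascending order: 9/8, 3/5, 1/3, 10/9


Convert to decimal for comparison:
  9/8 = 1.125
  3/5 = 0.6
  1/3 = 0.3333
  10/9 = 1.1111
Decimals in increasing order: 0.3333 < 0.6 < 1.1111 < 1.125
Writing each back as its fraction gives the sorted order.
Final answer: 1/3, 3/5, 10/9, 9/8


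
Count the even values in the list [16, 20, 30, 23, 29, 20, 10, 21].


Check each element:
  16 is even
  20 is even
  30 is even
  23 is odd
  29 is odd
  20 is even
  10 is even
  21 is odd
Evens: [16, 20, 30, 20, 10]
Count of evens = 5
Final answer: 5


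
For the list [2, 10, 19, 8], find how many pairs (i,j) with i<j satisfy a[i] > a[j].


For each element, count the later elements that are smaller than it:
  2 (index 0): smaller elements after it = [] -> 0
  10 (index 1): smaller elements after it = [8] -> 1
  19 (index 2): smaller elements after it = [8] -> 1
Total inversions = 0 + 1 + 1 = 2
Final answer: 2


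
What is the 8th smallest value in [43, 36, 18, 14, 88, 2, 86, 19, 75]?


Sort ascending: [2, 14, 18, 19, 36, 43, 75, 86, 88]
The 8th element (1-indexed) is at index 7.
Value = 86
Final answer: 86


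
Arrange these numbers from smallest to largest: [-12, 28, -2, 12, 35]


Original list: [-12, 28, -2, 12, 35]
Repeatedly take the smallest remaining element:
  Remaining [-12, 28, -2, 12, 35] -> smallest is -12
  Remaining [28, -2, 12, 35] -> smallest is -2
  Remaining [28, 12, 35] -> smallest is 12
  Remaining [28, 35] -> smallest is 28
  Remaining [35] -> smallest is 35
Collecting the picks in order gives the sorted list.
Final answer: [-12, -2, 12, 28, 35]


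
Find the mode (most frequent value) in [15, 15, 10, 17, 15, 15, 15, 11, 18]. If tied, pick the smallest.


Count the frequency of each value:
  10 appears 1 time(s)
  11 appears 1 time(s)
  15 appears 5 time(s)
  17 appears 1 time(s)
  18 appears 1 time(s)
Maximum frequency is 5.
Only 15 reaches that frequency, so it is the mode.
Final answer: 15


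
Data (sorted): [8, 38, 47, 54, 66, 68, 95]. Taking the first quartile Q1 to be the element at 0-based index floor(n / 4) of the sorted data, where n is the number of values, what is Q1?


The list has n = 7 elements.
Q1 index = floor(7 / 4) = floor(1.75) = 1
Counting from index 0 in the sorted data, the element at index 1 is 38.
Final answer: 38


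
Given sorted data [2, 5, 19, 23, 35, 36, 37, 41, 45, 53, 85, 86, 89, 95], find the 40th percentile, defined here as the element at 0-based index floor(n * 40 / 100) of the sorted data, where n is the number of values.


The dataset has n = 14 elements.
Index = floor(14 * 40 / 100) = floor(560 / 100) = floor(5.6) = 5
Counting from index 0 in the sorted data, the element at index 5 is 36.
Final answer: 36


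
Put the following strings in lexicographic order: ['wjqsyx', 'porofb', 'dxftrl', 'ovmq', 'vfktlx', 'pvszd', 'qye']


Compare strings character by character (the first differing letter decides):
  'dxftrl' < 'ovmq' since 'd' < 'o' at position 1
  'ovmq' < 'porofb' since 'o' < 'p' at position 1
  'porofb' < 'pvszd' since 'o' < 'v' at position 2
  'pvszd' < 'qye' since 'p' < 'q' at position 1
  'qye' < 'vfktlx' since 'q' < 'v' at position 1
  'vfktlx' < 'wjqsyx' since 'v' < 'w' at position 1
Chaining these comparisons gives the alphabetical order.
Final answer: ['dxftrl', 'ovmq', 'porofb', 'pvszd', 'qye', 'vfktlx', 'wjqsyx']


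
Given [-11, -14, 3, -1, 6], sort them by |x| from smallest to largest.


Compute absolute values:
  |-11| = 11
  |-14| = 14
  |3| = 3
  |-1| = 1
  |6| = 6
Absolute values in increasing order: 1 < 3 < 6 < 11 < 14
Listing the original numbers in that order gives the answer.
Final answer: [-1, 3, 6, -11, -14]


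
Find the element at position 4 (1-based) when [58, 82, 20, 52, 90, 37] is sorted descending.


Sort descending: [90, 82, 58, 52, 37, 20]
The 4th element (1-indexed) is at index 3.
Value = 52
Final answer: 52


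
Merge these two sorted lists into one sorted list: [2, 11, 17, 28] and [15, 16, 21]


List A: [2, 11, 17, 28]
List B: [15, 16, 21]
Repeatedly compare the front elements and take the smaller:
  2 vs 15 -> take 2
  11 vs 15 -> take 11
  17 vs 15 -> take 15
  17 vs 16 -> take 16
  17 vs 21 -> take 17
  28 vs 21 -> take 21
  B is exhausted; append the rest of A: [28]
Final answer: [2, 11, 15, 16, 17, 21, 28]


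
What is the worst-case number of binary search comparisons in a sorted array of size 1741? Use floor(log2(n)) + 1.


Binary search halves the search space each step.
Maximum comparisons = floor(log2(1741)) + 1
log2(1741) = 10.7657
floor(log2(1741)) = 10, so 10 + 1 = 11
Final answer: 11


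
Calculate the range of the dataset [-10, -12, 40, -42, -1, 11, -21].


Maximum value: 40
Minimum value: -42
Range = 40 - (-42) = 82
Final answer: 82


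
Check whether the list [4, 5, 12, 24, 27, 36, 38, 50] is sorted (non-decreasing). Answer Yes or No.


Check consecutive pairs:
  4 <= 5? True
  5 <= 12? True
  12 <= 24? True
  24 <= 27? True
  27 <= 36? True
  36 <= 38? True
  38 <= 50? True
Every consecutive pair is in order, so the list is non-decreasing.
Final answer: Yes


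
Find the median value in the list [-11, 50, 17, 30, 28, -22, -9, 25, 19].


First, sort the list: [-22, -11, -9, 17, 19, 25, 28, 30, 50]
The list has 9 elements (odd count).
The middle index is 4 (0-based), and the element there is 19.
Final answer: 19


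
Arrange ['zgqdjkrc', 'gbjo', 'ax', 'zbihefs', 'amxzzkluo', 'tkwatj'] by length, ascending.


Compute lengths:
  'zgqdjkrc' has length 8
  'gbjo' has length 4
  'ax' has length 2
  'zbihefs' has length 7
  'amxzzkluo' has length 9
  'tkwatj' has length 6
Lengths in increasing order: 2 < 4 < 6 < 7 < 8 < 9
Listing the words in that order gives the answer.
Final answer: ['ax', 'gbjo', 'tkwatj', 'zbihefs', 'zgqdjkrc', 'amxzzkluo']


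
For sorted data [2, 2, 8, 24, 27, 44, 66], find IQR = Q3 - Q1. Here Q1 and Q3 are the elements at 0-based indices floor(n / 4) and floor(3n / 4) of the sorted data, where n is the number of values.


The data has n = 7 elements.
Q1 index = floor(7 / 4) = floor(1.75) = 1; Q3 index = floor(3 * 7 / 4) = floor(5.25) = 5
Q1 = element at index 1 = 2
Q3 = element at index 5 = 44
IQR = 44 - 2 = 42
Final answer: 42


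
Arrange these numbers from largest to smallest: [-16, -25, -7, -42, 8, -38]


Original list: [-16, -25, -7, -42, 8, -38]
Repeatedly take the largest remaining element:
  Remaining [-16, -25, -7, -42, 8, -38] -> largest is 8
  Remaining [-16, -25, -7, -42, -38] -> largest is -7
  Remaining [-16, -25, -42, -38] -> largest is -16
  Remaining [-25, -42, -38] -> largest is -25
  Remaining [-42, -38] -> largest is -38
  Remaining [-42] -> largest is -42
Collecting the picks in order gives the descending list.
Final answer: [8, -7, -16, -25, -38, -42]


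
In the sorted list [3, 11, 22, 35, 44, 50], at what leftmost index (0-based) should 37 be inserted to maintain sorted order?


List is sorted: [3, 11, 22, 35, 44, 50]
We need the leftmost position where 37 can be inserted, i.e. the first index whose element is >= 37 (or the end of the list if none is).
Binary search with low=0, high=6 (0-based indices):
  low=0, high=6, mid=3: a[3]=35 < 37, so low = 4
  low=4, high=6, mid=5: a[5]=50 >= 37, so high = 5
  low=4, high=5, mid=4: a[4]=44 >= 37, so high = 4
Now low = high = 4, so the insertion index is 4.
Final answer: 4


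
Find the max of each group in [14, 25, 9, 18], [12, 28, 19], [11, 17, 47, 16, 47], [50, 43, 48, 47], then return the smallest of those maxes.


Find max of each group:
  Group 1: [14, 25, 9, 18] -> max = 25
  Group 2: [12, 28, 19] -> max = 28
  Group 3: [11, 17, 47, 16, 47] -> max = 47
  Group 4: [50, 43, 48, 47] -> max = 50
Maxes: [25, 28, 47, 50]
Minimum of maxes = 25
Final answer: 25


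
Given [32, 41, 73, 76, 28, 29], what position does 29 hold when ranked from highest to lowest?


Sort descending: [76, 73, 41, 32, 29, 28]
Find 29 in the sorted list.
29 is at position 5.
Final answer: 5


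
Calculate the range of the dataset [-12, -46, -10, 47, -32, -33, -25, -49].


Maximum value: 47
Minimum value: -49
Range = 47 - (-49) = 96
Final answer: 96


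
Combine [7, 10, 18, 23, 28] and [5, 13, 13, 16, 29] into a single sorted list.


List A: [7, 10, 18, 23, 28]
List B: [5, 13, 13, 16, 29]
Repeatedly compare the front elements and take the smaller:
  7 vs 5 -> take 5
  7 vs 13 -> take 7
  10 vs 13 -> take 10
  18 vs 13 -> take 13
  18 vs 13 -> take 13
  18 vs 16 -> take 16
  18 vs 29 -> take 18
  23 vs 29 -> take 23
  28 vs 29 -> take 28
  A is exhausted; append the rest of B: [29]
Final answer: [5, 7, 10, 13, 13, 16, 18, 23, 28, 29]


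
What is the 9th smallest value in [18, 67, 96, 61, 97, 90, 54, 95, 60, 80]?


Sort ascending: [18, 54, 60, 61, 67, 80, 90, 95, 96, 97]
The 9th element (1-indexed) is at index 8.
Value = 96
Final answer: 96


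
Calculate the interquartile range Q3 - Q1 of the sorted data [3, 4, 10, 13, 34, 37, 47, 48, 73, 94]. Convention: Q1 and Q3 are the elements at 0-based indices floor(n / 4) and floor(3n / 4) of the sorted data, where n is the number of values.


The data has n = 10 elements.
Q1 index = floor(10 / 4) = floor(2.5) = 2; Q3 index = floor(3 * 10 / 4) = floor(7.5) = 7
Q1 = element at index 2 = 10
Q3 = element at index 7 = 48
IQR = 48 - 10 = 38
Final answer: 38


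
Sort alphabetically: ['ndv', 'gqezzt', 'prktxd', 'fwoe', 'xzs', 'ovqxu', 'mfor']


Compare strings character by character (the first differing letter decides):
  'fwoe' < 'gqezzt' since 'f' < 'g' at position 1
  'gqezzt' < 'mfor' since 'g' < 'm' at position 1
  'mfor' < 'ndv' since 'm' < 'n' at position 1
  'ndv' < 'ovqxu' since 'n' < 'o' at position 1
  'ovqxu' < 'prktxd' since 'o' < 'p' at position 1
  'prktxd' < 'xzs' since 'p' < 'x' at position 1
Chaining these comparisons gives the alphabetical order.
Final answer: ['fwoe', 'gqezzt', 'mfor', 'ndv', 'ovqxu', 'prktxd', 'xzs']


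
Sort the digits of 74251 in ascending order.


The number 74251 has digits: 7, 4, 2, 5, 1
Sorted: 1, 2, 4, 5, 7
Joining the sorted digits gives the result.
Final answer: 12457


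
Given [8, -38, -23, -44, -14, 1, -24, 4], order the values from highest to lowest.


Original list: [8, -38, -23, -44, -14, 1, -24, 4]
Repeatedly take the largest remaining element:
  Remaining [8, -38, -23, -44, -14, 1, -24, 4] -> largest is 8
  Remaining [-38, -23, -44, -14, 1, -24, 4] -> largest is 4
  Remaining [-38, -23, -44, -14, 1, -24] -> largest is 1
  Remaining [-38, -23, -44, -14, -24] -> largest is -14
  Remaining [-38, -23, -44, -24] -> largest is -23
  Remaining [-38, -44, -24] -> largest is -24
  Remaining [-38, -44] -> largest is -38
  Remaining [-44] -> largest is -44
Collecting the picks in order gives the descending list.
Final answer: [8, 4, 1, -14, -23, -24, -38, -44]


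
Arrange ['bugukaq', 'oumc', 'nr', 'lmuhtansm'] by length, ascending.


Compute lengths:
  'bugukaq' has length 7
  'oumc' has length 4
  'nr' has length 2
  'lmuhtansm' has length 9
Lengths in increasing order: 2 < 4 < 7 < 9
Listing the words in that order gives the answer.
Final answer: ['nr', 'oumc', 'bugukaq', 'lmuhtansm']


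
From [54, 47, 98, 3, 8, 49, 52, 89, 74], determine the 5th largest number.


Sort descending: [98, 89, 74, 54, 52, 49, 47, 8, 3]
The 5th element (1-indexed) is at index 4.
Value = 52
Final answer: 52


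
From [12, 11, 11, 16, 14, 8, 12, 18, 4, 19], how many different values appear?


List all unique values:
Distinct values: [4, 8, 11, 12, 14, 16, 18, 19]
Count = 8
Final answer: 8


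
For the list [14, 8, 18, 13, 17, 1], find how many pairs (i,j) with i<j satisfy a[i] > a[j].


For each element, count the later elements that are smaller than it:
  14 (index 0): smaller elements after it = [8, 13, 1] -> 3
  8 (index 1): smaller elements after it = [1] -> 1
  18 (index 2): smaller elements after it = [13, 17, 1] -> 3
  13 (index 3): smaller elements after it = [1] -> 1
  17 (index 4): smaller elements after it = [1] -> 1
Total inversions = 3 + 1 + 3 + 1 + 1 = 9
Final answer: 9


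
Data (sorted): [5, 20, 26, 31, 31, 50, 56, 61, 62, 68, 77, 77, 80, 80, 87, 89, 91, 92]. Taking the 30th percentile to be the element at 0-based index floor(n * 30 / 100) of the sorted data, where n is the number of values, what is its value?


The dataset has n = 18 elements.
Index = floor(18 * 30 / 100) = floor(540 / 100) = floor(5.4) = 5
Counting from index 0 in the sorted data, the element at index 5 is 50.
Final answer: 50
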